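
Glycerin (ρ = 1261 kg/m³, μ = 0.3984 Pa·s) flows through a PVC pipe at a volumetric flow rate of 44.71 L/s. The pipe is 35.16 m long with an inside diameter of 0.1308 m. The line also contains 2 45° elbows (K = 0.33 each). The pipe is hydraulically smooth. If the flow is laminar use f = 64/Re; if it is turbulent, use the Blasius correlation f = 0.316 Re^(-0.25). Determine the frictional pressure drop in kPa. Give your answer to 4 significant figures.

Q = 44.71 L/s = 44.71/1000 = 0.04471 m³/s.
Cross-sectional area A = πD²/4 = π(0.1308)²/4 = 0.01344 m²; mean velocity V = Q/A = 0.04471/0.01344 = 3.327 m/s.
Reynolds number Re = ρVD/μ = 1261 · 3.327 · 0.1308 / 0.398 = 1378.
Re < 2300 → laminar flow, so f = 64/Re = 64/1378 = 0.04646 (the turbulent correlation is not needed).
Total minor-loss coefficient ΣK = 2·0.33 = 0.66.
ΔP = [f·L/D + ΣK]·(ρV²/2) = [0.04646·35.16/0.1308 + 0.66]·(1261·3.327²/2) = [12.49 + 0.66]·6980 = 9.178e+04 Pa.
ΔP = 9.178e+04 Pa = 91.78 kPa.

ΔP ≈ 91.78 kPa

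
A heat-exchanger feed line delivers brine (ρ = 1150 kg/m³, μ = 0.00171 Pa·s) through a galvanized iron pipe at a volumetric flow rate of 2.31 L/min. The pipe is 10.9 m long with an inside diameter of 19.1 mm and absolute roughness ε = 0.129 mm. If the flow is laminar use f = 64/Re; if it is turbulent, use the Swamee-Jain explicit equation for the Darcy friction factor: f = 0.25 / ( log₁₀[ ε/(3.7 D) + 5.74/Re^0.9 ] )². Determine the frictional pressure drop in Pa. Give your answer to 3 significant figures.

Q = 2.31 L/min = 2.31/60000 = 3.85e-05 m³/s.
Cross-sectional area A = πD²/4 = π(0.0191)²/4 = 0.0002865 m²; mean velocity V = Q/A = 3.85e-05/0.0002865 = 0.1344 m/s.
Reynolds number Re = ρVD/μ = 1150 · 0.1344 · 0.0191 / 0.00171 = 1726.
Re < 2300 → laminar flow, so f = 64/Re = 64/1726 = 0.03708 (the turbulent correlation is not needed).
Darcy-Weisbach: ΔP = f(L/D)(ρV²/2) = 0.03708·(10.9/0.0191)·(1150·0.1344²/2) = 0.03708·570.7·10.38 = 219.7 Pa.

ΔP ≈ 220 Pa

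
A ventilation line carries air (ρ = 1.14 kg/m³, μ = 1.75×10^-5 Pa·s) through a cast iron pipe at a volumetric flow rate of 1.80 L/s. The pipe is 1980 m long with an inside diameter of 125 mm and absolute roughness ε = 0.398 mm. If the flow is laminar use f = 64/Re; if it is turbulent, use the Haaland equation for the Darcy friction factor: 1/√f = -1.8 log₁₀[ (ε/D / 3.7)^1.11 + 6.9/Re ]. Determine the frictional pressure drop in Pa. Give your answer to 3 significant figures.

ΔP ≈ 10.4 Pa

Q = 1.80 L/s = 1.80/1000 = 0.0018 m³/s.
Cross-sectional area A = πD²/4 = π(0.125)²/4 = 0.01227 m²; mean velocity V = Q/A = 0.0018/0.01227 = 0.1467 m/s.
Reynolds number Re = ρVD/μ = 1.14 · 0.1467 · 0.125 / 1.75e-05 = 1194.
Re < 2300 → laminar flow, so f = 64/Re = 64/1194 = 0.05358 (the turbulent correlation is not needed).
Darcy-Weisbach: ΔP = f(L/D)(ρV²/2) = 0.05358·(1980/0.125)·(1.14·0.1467²/2) = 0.05358·1.584e+04·0.01226 = 10.41 Pa.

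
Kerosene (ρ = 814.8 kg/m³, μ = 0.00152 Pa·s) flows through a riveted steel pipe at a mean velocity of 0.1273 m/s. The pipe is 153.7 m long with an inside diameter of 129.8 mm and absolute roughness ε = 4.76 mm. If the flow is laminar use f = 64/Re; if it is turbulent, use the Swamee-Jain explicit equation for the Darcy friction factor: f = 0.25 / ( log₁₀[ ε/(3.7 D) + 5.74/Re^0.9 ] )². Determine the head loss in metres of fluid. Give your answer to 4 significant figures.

Reynolds number Re = ρVD/μ = 814.8 · 0.1273 · 0.1298 / 0.00152 = 8857.
Re > 4000 → turbulent. Relative roughness ε/D = 0.00476/0.1298 = 0.0367. Swamee-Jain: f = 0.25/(log₁₀[0.0367/3.7 + 5.74/8857^0.9])² = 0.25/(log₁₀[0.00991 + 0.00161])² = 0.25/(-1.939)² = 0.06652.
Darcy-Weisbach: ΔP = f(L/D)(ρV²/2) = 0.06652·(153.7/0.1298)·(814.8·0.1273²/2) = 0.06652·1184·6.602 = 520.1 Pa.
Head loss h_f = ΔP/(ρg) = 520.1/(814.8·9.81) = 0.06506 m.

h_f ≈ 0.06506 m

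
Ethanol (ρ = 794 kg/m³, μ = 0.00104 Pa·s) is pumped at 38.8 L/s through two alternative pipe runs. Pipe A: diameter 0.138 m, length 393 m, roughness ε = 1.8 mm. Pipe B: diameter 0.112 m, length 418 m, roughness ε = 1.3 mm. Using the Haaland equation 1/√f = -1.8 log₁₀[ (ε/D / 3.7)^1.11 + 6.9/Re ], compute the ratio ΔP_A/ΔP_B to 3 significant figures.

ΔP_A/ΔP_B ≈ 0.345

Pipe A: V = Q/A = 0.0388/0.01496 = 2.594 m/s; Re = 2.733e+05; ε/D = 0.013; Haaland → f = 0.04181; ΔP_A = f(L/D)(ρV²/2) = 3.181e+05 Pa.
Pipe B: V = Q/A = 0.0388/0.009852 = 3.938 m/s; Re = 3.368e+05; ε/D = 0.0116; Haaland → f = 0.04012; ΔP_B = f(L/D)(ρV²/2) = 9.22e+05 Pa.
ΔP_A/ΔP_B = 3.181e+05/9.22e+05 = 0.345.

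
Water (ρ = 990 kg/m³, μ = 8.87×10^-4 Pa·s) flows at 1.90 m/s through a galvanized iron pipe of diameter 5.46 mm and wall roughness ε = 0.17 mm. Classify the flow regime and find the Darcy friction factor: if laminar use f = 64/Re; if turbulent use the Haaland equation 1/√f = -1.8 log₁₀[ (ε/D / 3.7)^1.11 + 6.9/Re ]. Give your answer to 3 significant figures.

Re = ρVD/μ = 990·1.9·0.00546/0.000887 = 1.158e+04.
Re > 4000 → turbulent. ε/D = 0.00017/0.00546 = 0.0311; Haaland: 1/√f = -1.8 log₁₀[0.00498 + 0.000596] = 4.057, so f = 0.06075.

f ≈ 0.0607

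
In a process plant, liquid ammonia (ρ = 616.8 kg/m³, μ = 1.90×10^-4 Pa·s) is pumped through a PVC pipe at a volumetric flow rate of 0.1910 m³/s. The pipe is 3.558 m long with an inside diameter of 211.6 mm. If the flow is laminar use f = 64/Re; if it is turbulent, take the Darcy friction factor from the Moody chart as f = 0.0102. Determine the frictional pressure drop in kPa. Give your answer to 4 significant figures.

ΔP ≈ 1.560 kPa

Cross-sectional area A = πD²/4 = π(0.2116)²/4 = 0.03517 m²; mean velocity V = Q/A = 0.191/0.03517 = 5.431 m/s.
Reynolds number Re = ρVD/μ = 616.8 · 5.431 · 0.2116 / 0.00019 = 3.731e+06.
Re > 4000 → turbulent; use the Moody-chart value f = 0.0102.
Darcy-Weisbach: ΔP = f(L/D)(ρV²/2) = 0.0102·(3.558/0.2116)·(616.8·5.431²/2) = 0.0102·16.81·9098 = 1560 Pa.
ΔP = 1560 Pa = 1.560 kPa.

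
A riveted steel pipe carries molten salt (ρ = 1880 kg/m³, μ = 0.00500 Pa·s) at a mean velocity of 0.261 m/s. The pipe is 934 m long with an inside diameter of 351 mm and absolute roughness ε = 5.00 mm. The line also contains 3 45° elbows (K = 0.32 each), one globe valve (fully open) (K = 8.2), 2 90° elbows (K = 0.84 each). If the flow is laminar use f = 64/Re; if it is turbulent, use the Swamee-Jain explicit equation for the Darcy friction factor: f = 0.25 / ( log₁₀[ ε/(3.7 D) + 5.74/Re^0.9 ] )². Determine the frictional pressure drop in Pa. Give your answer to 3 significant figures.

Reynolds number Re = ρVD/μ = 1880 · 0.261 · 0.351 / 0.005 = 3.445e+04.
Re > 4000 → turbulent. Relative roughness ε/D = 0.005/0.351 = 0.0142. Swamee-Jain: f = 0.25/(log₁₀[0.0142/3.7 + 5.74/3.445e+04^0.9])² = 0.25/(log₁₀[0.00385 + 0.000474])² = 0.25/(-2.364)² = 0.04473.
Total minor-loss coefficient ΣK = 3·0.32 + 1·8.2 + 2·0.84 = 10.8.
ΔP = [f·L/D + ΣK]·(ρV²/2) = [0.04473·934/0.351 + 10.8]·(1880·0.261²/2) = [119 + 10.8]·64.03 = 8316 Pa.

ΔP ≈ 8320 Pa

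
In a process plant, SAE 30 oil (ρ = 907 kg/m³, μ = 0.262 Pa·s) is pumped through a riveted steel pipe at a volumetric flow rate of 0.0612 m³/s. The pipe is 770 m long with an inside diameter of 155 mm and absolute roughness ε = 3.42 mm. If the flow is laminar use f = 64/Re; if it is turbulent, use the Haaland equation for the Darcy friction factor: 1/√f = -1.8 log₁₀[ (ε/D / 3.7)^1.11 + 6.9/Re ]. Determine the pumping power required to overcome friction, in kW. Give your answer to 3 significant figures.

P ≈ 53.3 kW

Cross-sectional area A = πD²/4 = π(0.155)²/4 = 0.01887 m²; mean velocity V = Q/A = 0.0612/0.01887 = 3.243 m/s.
Reynolds number Re = ρVD/μ = 907 · 3.243 · 0.155 / 0.262 = 1740.
Re < 2300 → laminar flow, so f = 64/Re = 64/1740 = 0.03677 (the turbulent correlation is not needed).
Darcy-Weisbach: ΔP = f(L/D)(ρV²/2) = 0.03677·(770/0.155)·(907·3.243²/2) = 0.03677·4968·4771 = 8.715e+05 Pa.
Pumping power P = QΔP = 0.0612·8.715e+05 = 53340 W = 53.3 kW.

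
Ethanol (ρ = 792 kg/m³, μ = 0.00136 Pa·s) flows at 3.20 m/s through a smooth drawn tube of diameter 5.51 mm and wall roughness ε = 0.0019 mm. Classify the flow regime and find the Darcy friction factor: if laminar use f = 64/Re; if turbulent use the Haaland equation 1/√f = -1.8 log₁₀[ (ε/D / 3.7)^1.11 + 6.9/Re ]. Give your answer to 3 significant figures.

f ≈ 0.0311

Re = ρVD/μ = 792·3.2·0.00551/0.00136 = 1.027e+04.
Re > 4000 → turbulent. ε/D = 1.9e-06/0.00551 = 0.000345; Haaland: 1/√f = -1.8 log₁₀[3.36e-05 + 0.000672] = 5.673, so f = 0.03108.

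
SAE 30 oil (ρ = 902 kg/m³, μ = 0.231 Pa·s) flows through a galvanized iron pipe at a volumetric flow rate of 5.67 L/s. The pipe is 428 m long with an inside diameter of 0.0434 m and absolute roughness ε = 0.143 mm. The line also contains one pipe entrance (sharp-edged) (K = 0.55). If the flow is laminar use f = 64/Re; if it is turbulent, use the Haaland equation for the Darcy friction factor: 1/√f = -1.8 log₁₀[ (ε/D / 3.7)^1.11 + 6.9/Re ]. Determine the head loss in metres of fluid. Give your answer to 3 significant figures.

Q = 5.67 L/s = 5.67/1000 = 0.00567 m³/s.
Cross-sectional area A = πD²/4 = π(0.0434)²/4 = 0.001479 m²; mean velocity V = Q/A = 0.00567/0.001479 = 3.833 m/s.
Reynolds number Re = ρVD/μ = 902 · 3.833 · 0.0434 / 0.231 = 649.5.
Re < 2300 → laminar flow, so f = 64/Re = 64/649.5 = 0.09853 (the turbulent correlation is not needed).
Total minor-loss coefficient ΣK = 1·0.55 = 0.55.
ΔP = [f·L/D + ΣK]·(ρV²/2) = [0.09853·428/0.0434 + 0.55]·(902·3.833²/2) = [971.7 + 0.55]·6625 = 6.441e+06 Pa.
Head loss h_f = ΔP/(ρg) = 6.441e+06/(902·9.81) = 728 m.

h_f ≈ 728 m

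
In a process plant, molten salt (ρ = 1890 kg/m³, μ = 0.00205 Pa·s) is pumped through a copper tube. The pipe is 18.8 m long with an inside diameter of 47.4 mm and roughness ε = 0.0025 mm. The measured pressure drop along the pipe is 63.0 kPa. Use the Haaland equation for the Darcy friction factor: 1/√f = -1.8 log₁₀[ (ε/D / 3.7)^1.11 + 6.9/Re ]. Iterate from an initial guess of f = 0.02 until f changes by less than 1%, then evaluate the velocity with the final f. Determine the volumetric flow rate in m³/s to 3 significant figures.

Rearranging Darcy-Weisbach: V = √(2·ΔP·D/(f·L·ρ)). With ε/D = 2.5e-06/0.0474 = 5.27e-05, iterate starting from f = 0.02:
  f = 0.02 → V = √(2·6.3e+04·0.0474/(0.02·18.8·1890)) = 2.899 m/s; Re = ρVD/μ = 1.267e+05; f → 0.01723
  f = 0.01723 → V = 3.123 m/s; Re = 1.365e+05; f → 0.01699
  f = 0.01699 → V = 3.145 m/s; Re = 1.374e+05; f → 0.01697
Converged (Δf/f < 1%). With the final f = 0.01697: V = √(2·6.3e+04·0.0474/(0.01697·18.8·1890)) = 3.147 m/s.
Q = V·A = 3.147·(π/4·0.0474²) = 0.005553 m³/s = 0.00555 m³/s.

Q ≈ 0.00555 m³/s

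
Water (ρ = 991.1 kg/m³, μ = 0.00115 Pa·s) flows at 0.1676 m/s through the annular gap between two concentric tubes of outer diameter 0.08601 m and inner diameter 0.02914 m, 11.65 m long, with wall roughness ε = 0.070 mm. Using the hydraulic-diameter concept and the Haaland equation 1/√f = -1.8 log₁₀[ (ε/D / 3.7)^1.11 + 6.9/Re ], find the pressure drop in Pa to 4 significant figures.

Hydraulic diameter D_h = 4A/P = D_o - D_i = 0.08601 - 0.02914 = 0.05687 m.
Re = ρVD_h/μ = 991.1·0.1676·0.05687/0.00115 = 8214.
ε/D_h = 7e-05/0.05687 = 0.00123; Haaland gives 1/√f = -1.8 log₁₀[0.000138+0.00084] = 5.418, so f = 0.03407.
ΔP = f(L/D_h)(ρV²/2) = 0.03407·11.65/0.05687·13.92 = 97.16 Pa.

ΔP ≈ 97.16 Pa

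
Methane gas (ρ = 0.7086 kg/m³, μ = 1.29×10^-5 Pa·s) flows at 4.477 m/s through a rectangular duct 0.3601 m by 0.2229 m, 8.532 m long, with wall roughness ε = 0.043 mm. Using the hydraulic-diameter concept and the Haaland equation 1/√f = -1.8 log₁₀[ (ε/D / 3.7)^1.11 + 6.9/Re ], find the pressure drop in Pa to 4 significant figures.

Hydraulic diameter D_h = 4A/P = 4·(0.3601·0.2229)/(2·(0.3601+0.2229)) = 0.3211/1.166 = 0.2754 m.
Re = ρVD_h/μ = 0.7086·4.477·0.2754/1.29e-05 = 6.772e+04.
ε/D_h = 4.3e-05/0.2754 = 0.000156; Haaland gives 1/√f = -1.8 log₁₀[1.39e-05+0.000102] = 7.085, so f = 0.01992.
ΔP = f(L/D_h)(ρV²/2) = 0.01992·8.532/0.2754·7.101 = 4.383 Pa.

ΔP ≈ 4.383 Pa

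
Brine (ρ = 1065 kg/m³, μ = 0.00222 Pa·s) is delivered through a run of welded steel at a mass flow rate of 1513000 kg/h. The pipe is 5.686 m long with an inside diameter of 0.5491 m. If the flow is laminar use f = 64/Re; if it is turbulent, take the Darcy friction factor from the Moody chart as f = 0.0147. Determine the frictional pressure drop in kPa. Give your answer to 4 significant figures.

ΔP ≈ 0.2251 kPa

ṁ = 1513000 kg/h = 1513000/3600 = 420.3 kg/s.
A = πD²/4 = π(0.5491)²/4 = 0.2368 m²; mean velocity V = ṁ/(ρA) = 420.3/(1065 · 0.2368) = 1.666 m/s.
Reynolds number Re = ρVD/μ = 1065 · 1.666 · 0.5491 / 0.00222 = 4.39e+05.
Re > 4000 → turbulent; use the Moody-chart value f = 0.0147.
Darcy-Weisbach: ΔP = f(L/D)(ρV²/2) = 0.0147·(5.686/0.5491)·(1065·1.666²/2) = 0.0147·10.36·1479 = 225.1 Pa.
ΔP = 225.1 Pa = 0.2251 kPa.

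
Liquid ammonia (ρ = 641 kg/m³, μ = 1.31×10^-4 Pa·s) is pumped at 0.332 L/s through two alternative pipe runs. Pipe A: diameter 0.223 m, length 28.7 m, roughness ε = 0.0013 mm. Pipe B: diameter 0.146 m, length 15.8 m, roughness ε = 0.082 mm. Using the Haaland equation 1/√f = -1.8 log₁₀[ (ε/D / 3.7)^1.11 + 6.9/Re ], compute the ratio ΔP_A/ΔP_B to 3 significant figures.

Pipe A: V = Q/A = 0.000332/0.03906 = 0.0085 m/s; Re = 9275; ε/D = 5.83e-06; Haaland → f = 0.03154; ΔP_A = f(L/D)(ρV²/2) = 0.094 Pa.
Pipe B: V = Q/A = 0.000332/0.01674 = 0.01983 m/s; Re = 1.417e+04; ε/D = 0.000562; Haaland → f = 0.02897; ΔP_B = f(L/D)(ρV²/2) = 0.3952 Pa.
ΔP_A/ΔP_B = 0.094/0.3952 = 0.238.

ΔP_A/ΔP_B ≈ 0.238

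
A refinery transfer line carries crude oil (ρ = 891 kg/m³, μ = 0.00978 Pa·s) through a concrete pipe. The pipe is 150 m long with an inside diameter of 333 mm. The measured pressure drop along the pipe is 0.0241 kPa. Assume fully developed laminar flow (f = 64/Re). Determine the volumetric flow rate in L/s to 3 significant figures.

For laminar flow, f = 64/Re with Re = ρVD/μ, so Darcy-Weisbach reduces to ΔP = 32μLV/D². Solving for V: V = ΔP·D²/(32μL) = 24.1·(0.333)²/(32·0.00978·150) = 0.05693 m/s.
Check: Re = ρVD/μ = 891·0.05693·0.333/0.00978 = 1727 < 2300, so the laminar assumption holds.
Q = V·A = 0.05693·(π/4·0.333²) = 0.004958 m³/s = 4.96 L/s.

Q ≈ 4.96 L/s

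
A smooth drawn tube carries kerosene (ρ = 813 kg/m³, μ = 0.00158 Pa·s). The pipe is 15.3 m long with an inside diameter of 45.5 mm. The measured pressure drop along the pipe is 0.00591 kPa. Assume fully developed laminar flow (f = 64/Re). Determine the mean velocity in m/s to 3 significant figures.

For laminar flow, f = 64/Re with Re = ρVD/μ, so Darcy-Weisbach reduces to ΔP = 32μLV/D². Solving for V: V = ΔP·D²/(32μL) = 5.91·(0.0455)²/(32·0.00158·15.3) = 0.01582 m/s.
Check: Re = ρVD/μ = 813·0.01582·0.0455/0.00158 = 370.3 < 2300, so the laminar assumption holds.

V ≈ 0.0158 m/s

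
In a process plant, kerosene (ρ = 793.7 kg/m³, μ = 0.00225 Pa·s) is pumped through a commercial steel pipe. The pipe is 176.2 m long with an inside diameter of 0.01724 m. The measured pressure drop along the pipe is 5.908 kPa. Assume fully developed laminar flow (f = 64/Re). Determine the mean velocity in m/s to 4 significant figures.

V ≈ 0.1384 m/s

For laminar flow, f = 64/Re with Re = ρVD/μ, so Darcy-Weisbach reduces to ΔP = 32μLV/D². Solving for V: V = ΔP·D²/(32μL) = 5908·(0.01724)²/(32·0.00225·176.2) = 0.1384 m/s.
Check: Re = ρVD/μ = 793.7·0.1384·0.01724/0.00225 = 841.8 < 2300, so the laminar assumption holds.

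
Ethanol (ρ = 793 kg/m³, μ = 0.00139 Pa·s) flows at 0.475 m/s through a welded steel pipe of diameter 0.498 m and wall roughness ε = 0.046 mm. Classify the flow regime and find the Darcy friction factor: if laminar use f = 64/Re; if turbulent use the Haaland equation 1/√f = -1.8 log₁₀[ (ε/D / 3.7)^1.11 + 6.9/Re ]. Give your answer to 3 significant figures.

f ≈ 0.0173

Re = ρVD/μ = 793·0.475·0.498/0.00139 = 1.35e+05.
Re > 4000 → turbulent. ε/D = 4.6e-05/0.498 = 9.24e-05; Haaland: 1/√f = -1.8 log₁₀[7.78e-06 + 5.11e-05] = 7.614, so f = 0.01725.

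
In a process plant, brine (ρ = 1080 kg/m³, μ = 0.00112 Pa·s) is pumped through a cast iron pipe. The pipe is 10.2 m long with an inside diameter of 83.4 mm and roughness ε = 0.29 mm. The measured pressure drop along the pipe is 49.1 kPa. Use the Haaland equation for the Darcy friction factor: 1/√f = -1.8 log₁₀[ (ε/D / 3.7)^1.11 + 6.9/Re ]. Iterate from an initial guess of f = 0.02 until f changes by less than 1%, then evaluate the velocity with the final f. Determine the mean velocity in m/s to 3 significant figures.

V ≈ 5.19 m/s

Rearranging Darcy-Weisbach: V = √(2·ΔP·D/(f·L·ρ)). With ε/D = 0.00029/0.0834 = 0.00348, iterate starting from f = 0.02:
  f = 0.02 → V = √(2·4.91e+04·0.0834/(0.02·10.2·1080)) = 6.097 m/s; Re = ρVD/μ = 4.903e+05; f → 0.02757
  f = 0.02757 → V = 5.193 m/s; Re = 4.177e+05; f → 0.0276
Converged (Δf/f < 1%). With the final f = 0.0276: V = √(2·4.91e+04·0.0834/(0.0276·10.2·1080)) = 5.19 m/s.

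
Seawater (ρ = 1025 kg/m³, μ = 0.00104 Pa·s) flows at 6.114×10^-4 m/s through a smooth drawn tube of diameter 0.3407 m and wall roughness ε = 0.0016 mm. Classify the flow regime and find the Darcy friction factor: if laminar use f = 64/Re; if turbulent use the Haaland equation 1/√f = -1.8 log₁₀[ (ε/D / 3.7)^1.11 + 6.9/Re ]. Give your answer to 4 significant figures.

f ≈ 0.3117

Re = ρVD/μ = 1025·0.0006114·0.3407/0.00104 = 205.3.
Re < 2300 → laminar, so f = 64/Re = 0.3117 (roughness is irrelevant in laminar flow).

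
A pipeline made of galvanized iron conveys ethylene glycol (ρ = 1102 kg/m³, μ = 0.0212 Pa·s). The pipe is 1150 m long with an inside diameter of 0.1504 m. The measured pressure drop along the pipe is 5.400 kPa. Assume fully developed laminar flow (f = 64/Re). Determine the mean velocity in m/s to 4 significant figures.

For laminar flow, f = 64/Re with Re = ρVD/μ, so Darcy-Weisbach reduces to ΔP = 32μLV/D². Solving for V: V = ΔP·D²/(32μL) = 5400·(0.1504)²/(32·0.0212·1150) = 0.1566 m/s.
Check: Re = ρVD/μ = 1102·0.1566·0.1504/0.0212 = 1224 < 2300, so the laminar assumption holds.

V ≈ 0.1566 m/s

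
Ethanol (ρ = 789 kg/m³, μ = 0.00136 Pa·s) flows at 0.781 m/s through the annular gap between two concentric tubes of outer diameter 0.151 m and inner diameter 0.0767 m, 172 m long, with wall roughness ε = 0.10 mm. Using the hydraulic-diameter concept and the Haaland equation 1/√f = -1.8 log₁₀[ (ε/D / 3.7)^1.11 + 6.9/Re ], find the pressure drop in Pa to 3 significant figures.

ΔP ≈ 14500 Pa

Hydraulic diameter D_h = 4A/P = D_o - D_i = 0.151 - 0.0767 = 0.0743 m.
Re = ρVD_h/μ = 789·0.781·0.0743/0.00136 = 3.366e+04.
ε/D_h = 0.0001/0.0743 = 0.00135; Haaland gives 1/√f = -1.8 log₁₀[0.000152+0.000205] = 6.205, so f = 0.02597.
ΔP = f(L/D_h)(ρV²/2) = 0.02597·172/0.0743·240.6 = 1.447e+04 Pa.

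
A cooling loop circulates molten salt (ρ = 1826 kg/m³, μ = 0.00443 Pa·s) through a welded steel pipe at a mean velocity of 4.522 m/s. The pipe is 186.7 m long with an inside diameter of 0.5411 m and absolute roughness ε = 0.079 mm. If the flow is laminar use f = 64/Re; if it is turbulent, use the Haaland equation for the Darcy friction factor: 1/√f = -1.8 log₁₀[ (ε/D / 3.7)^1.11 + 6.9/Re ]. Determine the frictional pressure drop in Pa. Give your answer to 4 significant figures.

ΔP ≈ 89850 Pa

Reynolds number Re = ρVD/μ = 1826 · 4.522 · 0.5411 / 0.00443 = 1.009e+06.
Re > 4000 → turbulent. Relative roughness ε/D = 7.9e-05/0.5411 = 0.000146. Haaland: 1/√f = -1.8 log₁₀[(0.000146/3.7)^1.11 + 6.9/1.009e+06] = -1.8 log₁₀[1.29e-05 + 6.84e-06] = 8.467, so f = 0.01395.
Darcy-Weisbach: ΔP = f(L/D)(ρV²/2) = 0.01395·(186.7/0.5411)·(1826·4.522²/2) = 0.01395·345·1.867e+04 = 8.985e+04 Pa.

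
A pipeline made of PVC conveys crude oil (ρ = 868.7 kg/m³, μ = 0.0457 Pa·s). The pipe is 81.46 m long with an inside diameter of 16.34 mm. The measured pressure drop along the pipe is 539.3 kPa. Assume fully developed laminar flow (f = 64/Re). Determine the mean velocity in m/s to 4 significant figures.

For laminar flow, f = 64/Re with Re = ρVD/μ, so Darcy-Weisbach reduces to ΔP = 32μLV/D². Solving for V: V = ΔP·D²/(32μL) = 5.393e+05·(0.01634)²/(32·0.0457·81.46) = 1.209 m/s.
Check: Re = ρVD/μ = 868.7·1.209·0.01634/0.0457 = 375.4 < 2300, so the laminar assumption holds.

V ≈ 1.209 m/s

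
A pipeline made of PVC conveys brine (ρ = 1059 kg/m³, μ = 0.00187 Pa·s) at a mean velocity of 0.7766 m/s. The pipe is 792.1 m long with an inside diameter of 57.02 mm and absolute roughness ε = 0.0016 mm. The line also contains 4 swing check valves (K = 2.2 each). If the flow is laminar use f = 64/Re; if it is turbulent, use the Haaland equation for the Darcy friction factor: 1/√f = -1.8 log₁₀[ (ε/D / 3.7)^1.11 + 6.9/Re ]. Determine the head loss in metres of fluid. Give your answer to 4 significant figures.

Reynolds number Re = ρVD/μ = 1059 · 0.7766 · 0.05702 / 0.00187 = 2.508e+04.
Re > 4000 → turbulent. Relative roughness ε/D = 1.6e-06/0.05702 = 2.81e-05. Haaland: 1/√f = -1.8 log₁₀[(2.81e-05/3.7)^1.11 + 6.9/2.508e+04] = -1.8 log₁₀[2.07e-06 + 0.000275] = 6.403, so f = 0.02439.
Total minor-loss coefficient ΣK = 4·2.2 = 8.8.
ΔP = [f·L/D + ΣK]·(ρV²/2) = [0.02439·792.1/0.05702 + 8.8]·(1059·0.7766²/2) = [338.8 + 8.8]·319.3 = 1.11e+05 Pa.
Head loss h_f = ΔP/(ρg) = 1.11e+05/(1059·9.81) = 10.69 m.

h_f ≈ 10.69 m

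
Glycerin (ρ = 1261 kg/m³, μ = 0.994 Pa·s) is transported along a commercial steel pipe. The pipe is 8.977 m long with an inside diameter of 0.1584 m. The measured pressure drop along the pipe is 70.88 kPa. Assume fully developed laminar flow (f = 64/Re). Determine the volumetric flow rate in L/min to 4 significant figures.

For laminar flow, f = 64/Re with Re = ρVD/μ, so Darcy-Weisbach reduces to ΔP = 32μLV/D². Solving for V: V = ΔP·D²/(32μL) = 7.088e+04·(0.1584)²/(32·0.994·8.977) = 6.228 m/s.
Check: Re = ρVD/μ = 1261·6.228·0.1584/0.994 = 1252 < 2300, so the laminar assumption holds.
Q = V·A = 6.228·(π/4·0.1584²) = 0.1227 m³/s = 7364 L/min.

Q ≈ 7364 L/min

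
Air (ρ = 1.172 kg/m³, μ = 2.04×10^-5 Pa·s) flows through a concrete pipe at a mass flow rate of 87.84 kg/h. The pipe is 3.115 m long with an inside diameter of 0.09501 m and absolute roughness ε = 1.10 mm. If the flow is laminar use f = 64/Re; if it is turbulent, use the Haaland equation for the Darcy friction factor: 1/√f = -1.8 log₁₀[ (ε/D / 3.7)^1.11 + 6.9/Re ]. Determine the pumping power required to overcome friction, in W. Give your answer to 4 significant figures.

P ≈ 0.1482 W

ṁ = 87.84 kg/h = 87.84/3600 = 0.0244 kg/s.
A = πD²/4 = π(0.09501)²/4 = 0.00709 m²; mean velocity V = ṁ/(ρA) = 0.0244/(1.172 · 0.00709) = 2.937 m/s.
Reynolds number Re = ρVD/μ = 1.172 · 2.937 · 0.09501 / 2.04e-05 = 1.603e+04.
Re > 4000 → turbulent. Relative roughness ε/D = 0.0011/0.09501 = 0.0116. Haaland: 1/√f = -1.8 log₁₀[(0.0116/3.7)^1.11 + 6.9/1.603e+04] = -1.8 log₁₀[0.00166 + 0.00043] = 4.824, so f = 0.04298.
Darcy-Weisbach: ΔP = f(L/D)(ρV²/2) = 0.04298·(3.115/0.09501)·(1.172·2.937²/2) = 0.04298·32.79·5.053 = 7.12 Pa.
Q = ṁ/ρ = 0.0244/1.172 = 0.02082 m³/s.
Pumping power P = QΔP = 0.02082·7.12 = 0.14823 W = 0.1482 W.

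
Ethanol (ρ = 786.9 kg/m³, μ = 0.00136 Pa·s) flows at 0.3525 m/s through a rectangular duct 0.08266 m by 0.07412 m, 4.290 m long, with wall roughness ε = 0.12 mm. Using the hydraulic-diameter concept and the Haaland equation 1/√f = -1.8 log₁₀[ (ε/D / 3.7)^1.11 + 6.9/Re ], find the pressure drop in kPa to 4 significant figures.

Hydraulic diameter D_h = 4A/P = 4·(0.08266·0.07412)/(2·(0.08266+0.07412)) = 0.02451/0.3136 = 0.07816 m.
Re = ρVD_h/μ = 786.9·0.3525·0.07816/0.00136 = 1.594e+04.
ε/D_h = 0.00012/0.07816 = 0.00154; Haaland gives 1/√f = -1.8 log₁₀[0.000176+0.000433] = 5.788, so f = 0.02985.
ΔP = f(L/D_h)(ρV²/2) = 0.02985·4.29/0.07816·48.89 = 80.11 Pa.
ΔP = 0.08011 kPa.

ΔP ≈ 0.08011 kPa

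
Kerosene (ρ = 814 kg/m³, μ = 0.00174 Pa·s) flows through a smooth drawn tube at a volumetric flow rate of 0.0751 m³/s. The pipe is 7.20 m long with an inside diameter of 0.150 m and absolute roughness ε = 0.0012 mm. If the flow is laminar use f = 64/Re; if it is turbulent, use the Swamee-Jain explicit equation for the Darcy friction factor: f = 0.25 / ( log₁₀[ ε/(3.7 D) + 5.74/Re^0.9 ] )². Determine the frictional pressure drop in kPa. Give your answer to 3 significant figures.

Cross-sectional area A = πD²/4 = π(0.15)²/4 = 0.01767 m²; mean velocity V = Q/A = 0.0751/0.01767 = 4.25 m/s.
Reynolds number Re = ρVD/μ = 814 · 4.25 · 0.15 / 0.00174 = 2.982e+05.
Re > 4000 → turbulent. Relative roughness ε/D = 1.2e-06/0.15 = 8e-06. Swamee-Jain: f = 0.25/(log₁₀[8e-06/3.7 + 5.74/2.982e+05^0.9])² = 0.25/(log₁₀[2.16e-06 + 6.79e-05])² = 0.25/(-4.155)² = 0.01448.
Darcy-Weisbach: ΔP = f(L/D)(ρV²/2) = 0.01448·(7.2/0.15)·(814·4.25²/2) = 0.01448·48·7351 = 5110 Pa.
ΔP = 5110 Pa = 5.11 kPa.

ΔP ≈ 5.11 kPa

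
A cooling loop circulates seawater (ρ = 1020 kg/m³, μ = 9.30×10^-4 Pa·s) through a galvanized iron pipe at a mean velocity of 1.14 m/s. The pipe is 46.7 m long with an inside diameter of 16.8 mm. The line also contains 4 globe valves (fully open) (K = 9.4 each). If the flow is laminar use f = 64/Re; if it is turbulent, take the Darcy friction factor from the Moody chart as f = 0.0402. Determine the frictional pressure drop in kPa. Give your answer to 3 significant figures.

Reynolds number Re = ρVD/μ = 1020 · 1.14 · 0.0168 / 0.00093 = 2.101e+04.
Re > 4000 → turbulent; use the Moody-chart value f = 0.0402.
Total minor-loss coefficient ΣK = 4·9.4 = 37.6.
ΔP = [f·L/D + ΣK]·(ρV²/2) = [0.0402·46.7/0.0168 + 37.6]·(1020·1.14²/2) = [111.7 + 37.6]·662.8 = 9.899e+04 Pa.
ΔP = 9.899e+04 Pa = 99.0 kPa.

ΔP ≈ 99.0 kPa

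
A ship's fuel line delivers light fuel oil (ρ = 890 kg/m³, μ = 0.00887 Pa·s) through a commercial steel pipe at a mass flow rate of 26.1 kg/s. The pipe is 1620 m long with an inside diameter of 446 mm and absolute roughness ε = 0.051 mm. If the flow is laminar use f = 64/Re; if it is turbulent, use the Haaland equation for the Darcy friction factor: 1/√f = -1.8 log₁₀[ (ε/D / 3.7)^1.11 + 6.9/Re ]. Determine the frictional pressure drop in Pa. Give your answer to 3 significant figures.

ΔP ≈ 1850 Pa

A = πD²/4 = π(0.446)²/4 = 0.1562 m²; mean velocity V = ṁ/(ρA) = 26.1/(890 · 0.1562) = 0.1877 m/s.
Reynolds number Re = ρVD/μ = 890 · 0.1877 · 0.446 / 0.00887 = 8400.
Re > 4000 → turbulent. Relative roughness ε/D = 5.1e-05/0.446 = 0.000114. Haaland: 1/√f = -1.8 log₁₀[(0.000114/3.7)^1.11 + 6.9/8400] = -1.8 log₁₀[9.86e-06 + 0.000821] = 5.544, so f = 0.03253.
Darcy-Weisbach: ΔP = f(L/D)(ρV²/2) = 0.03253·(1620/0.446)·(890·0.1877²/2) = 0.03253·3632·15.68 = 1853 Pa.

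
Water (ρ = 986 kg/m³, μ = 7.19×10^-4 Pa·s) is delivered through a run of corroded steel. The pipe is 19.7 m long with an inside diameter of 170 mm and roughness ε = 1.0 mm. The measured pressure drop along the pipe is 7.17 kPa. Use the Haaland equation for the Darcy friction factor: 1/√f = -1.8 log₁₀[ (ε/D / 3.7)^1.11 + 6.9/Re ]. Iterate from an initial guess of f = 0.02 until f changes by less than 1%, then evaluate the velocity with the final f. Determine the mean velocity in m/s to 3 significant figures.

V ≈ 1.98 m/s

Rearranging Darcy-Weisbach: V = √(2·ΔP·D/(f·L·ρ)). With ε/D = 0.001/0.17 = 0.00588, iterate starting from f = 0.02:
  f = 0.02 → V = √(2·7170·0.17/(0.02·19.7·986)) = 2.505 m/s; Re = ρVD/μ = 5.84e+05; f → 0.03212
  f = 0.03212 → V = 1.977 m/s; Re = 4.608e+05; f → 0.03215
Converged (Δf/f < 1%). With the final f = 0.03215: V = √(2·7170·0.17/(0.03215·19.7·986)) = 1.976 m/s.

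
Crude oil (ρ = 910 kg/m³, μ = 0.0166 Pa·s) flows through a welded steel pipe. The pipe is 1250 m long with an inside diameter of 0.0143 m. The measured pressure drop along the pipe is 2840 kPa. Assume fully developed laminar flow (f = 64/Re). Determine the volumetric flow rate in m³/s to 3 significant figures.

Q ≈ 1.40×10^-4 m³/s

For laminar flow, f = 64/Re with Re = ρVD/μ, so Darcy-Weisbach reduces to ΔP = 32μLV/D². Solving for V: V = ΔP·D²/(32μL) = 2.84e+06·(0.0143)²/(32·0.0166·1250) = 0.8746 m/s.
Check: Re = ρVD/μ = 910·0.8746·0.0143/0.0166 = 685.6 < 2300, so the laminar assumption holds.
Q = V·A = 0.8746·(π/4·0.0143²) = 0.0001405 m³/s = 1.40×10^-4 m³/s.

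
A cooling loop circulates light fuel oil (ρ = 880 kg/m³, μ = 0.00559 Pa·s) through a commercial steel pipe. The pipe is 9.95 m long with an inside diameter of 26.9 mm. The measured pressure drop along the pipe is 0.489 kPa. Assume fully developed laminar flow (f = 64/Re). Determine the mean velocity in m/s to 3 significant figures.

For laminar flow, f = 64/Re with Re = ρVD/μ, so Darcy-Weisbach reduces to ΔP = 32μLV/D². Solving for V: V = ΔP·D²/(32μL) = 489·(0.0269)²/(32·0.00559·9.95) = 0.1988 m/s.
Check: Re = ρVD/μ = 880·0.1988·0.0269/0.00559 = 841.9 < 2300, so the laminar assumption holds.

V ≈ 0.199 m/s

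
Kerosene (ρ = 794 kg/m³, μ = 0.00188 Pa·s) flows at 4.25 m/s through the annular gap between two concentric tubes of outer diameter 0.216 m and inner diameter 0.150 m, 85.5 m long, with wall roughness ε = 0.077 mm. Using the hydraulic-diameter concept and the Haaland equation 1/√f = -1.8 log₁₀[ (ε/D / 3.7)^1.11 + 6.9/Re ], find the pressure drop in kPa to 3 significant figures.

ΔP ≈ 207 kPa

Hydraulic diameter D_h = 4A/P = D_o - D_i = 0.216 - 0.15 = 0.066 m.
Re = ρVD_h/μ = 794·4.25·0.066/0.00188 = 1.185e+05.
ε/D_h = 7.7e-05/0.066 = 0.00117; Haaland gives 1/√f = -1.8 log₁₀[0.00013+5.82e-05] = 6.706, so f = 0.02224.
ΔP = f(L/D_h)(ρV²/2) = 0.02224·85.5/0.066·7171 = 2.066e+05 Pa.
ΔP = 207 kPa.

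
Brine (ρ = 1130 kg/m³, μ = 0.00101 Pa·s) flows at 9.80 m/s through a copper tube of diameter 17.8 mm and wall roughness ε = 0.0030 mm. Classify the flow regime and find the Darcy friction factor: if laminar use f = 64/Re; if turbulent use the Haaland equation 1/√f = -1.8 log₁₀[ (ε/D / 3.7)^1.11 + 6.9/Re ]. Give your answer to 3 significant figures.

f ≈ 0.0167

Re = ρVD/μ = 1130·9.8·0.0178/0.00101 = 1.952e+05.
Re > 4000 → turbulent. ε/D = 3e-06/0.0178 = 0.000169; Haaland: 1/√f = -1.8 log₁₀[1.52e-05 + 3.54e-05] = 7.734, so f = 0.01672.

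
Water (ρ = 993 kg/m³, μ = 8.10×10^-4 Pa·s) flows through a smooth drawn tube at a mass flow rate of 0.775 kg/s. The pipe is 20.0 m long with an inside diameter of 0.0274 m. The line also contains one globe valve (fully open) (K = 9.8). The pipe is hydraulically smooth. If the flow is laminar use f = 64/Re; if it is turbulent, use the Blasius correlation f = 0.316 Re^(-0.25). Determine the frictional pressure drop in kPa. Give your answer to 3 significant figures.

A = πD²/4 = π(0.0274)²/4 = 0.0005896 m²; mean velocity V = ṁ/(ρA) = 0.775/(993 · 0.0005896) = 1.324 m/s.
Reynolds number Re = ρVD/μ = 993 · 1.324 · 0.0274 / 0.00081 = 4.446e+04.
Re > 4000 → turbulent. Smooth-pipe (Blasius): f = 0.316 Re^(-0.25) = 0.316/(4.446e+04)^0.25 = 0.02176.
Total minor-loss coefficient ΣK = 1·9.8 = 9.8.
ΔP = [f·L/D + ΣK]·(ρV²/2) = [0.02176·20/0.0274 + 9.8]·(993·1.324²/2) = [15.88 + 9.8]·869.8 = 2.234e+04 Pa.
ΔP = 2.234e+04 Pa = 22.3 kPa.

ΔP ≈ 22.3 kPa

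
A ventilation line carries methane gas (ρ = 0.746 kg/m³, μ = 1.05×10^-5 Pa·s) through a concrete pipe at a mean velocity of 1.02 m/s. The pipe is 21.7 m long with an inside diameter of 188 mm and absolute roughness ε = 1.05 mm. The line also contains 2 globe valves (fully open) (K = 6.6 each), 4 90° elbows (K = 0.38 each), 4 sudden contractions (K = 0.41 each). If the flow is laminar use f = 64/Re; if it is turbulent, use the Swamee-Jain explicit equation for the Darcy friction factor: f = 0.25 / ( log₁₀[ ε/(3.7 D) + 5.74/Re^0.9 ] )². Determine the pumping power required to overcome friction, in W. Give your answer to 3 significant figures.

P ≈ 0.227 W

Reynolds number Re = ρVD/μ = 0.746 · 1.02 · 0.188 / 1.05e-05 = 1.362e+04.
Re > 4000 → turbulent. Relative roughness ε/D = 0.00105/0.188 = 0.00559. Swamee-Jain: f = 0.25/(log₁₀[0.00559/3.7 + 5.74/1.362e+04^0.9])² = 0.25/(log₁₀[0.00151 + 0.00109])² = 0.25/(-2.585)² = 0.03742.
Total minor-loss coefficient ΣK = 2·6.6 + 4·0.38 + 4·0.41 = 16.4.
ΔP = [f·L/D + ΣK]·(ρV²/2) = [0.03742·21.7/0.188 + 16.4]·(0.746·1.02²/2) = [4.319 + 16.4]·0.3881 = 8.025 Pa.
Q = V·A = 1.02·0.02776 = 0.02831 m³/s.
Pumping power P = QΔP = 0.02831·8.025 = 0.2272 W = 0.227 W.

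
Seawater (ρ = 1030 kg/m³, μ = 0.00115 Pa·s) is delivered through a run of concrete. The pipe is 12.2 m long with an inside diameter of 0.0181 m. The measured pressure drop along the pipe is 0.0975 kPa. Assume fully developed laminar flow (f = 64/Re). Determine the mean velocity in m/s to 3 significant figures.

V ≈ 0.0711 m/s

For laminar flow, f = 64/Re with Re = ρVD/μ, so Darcy-Weisbach reduces to ΔP = 32μLV/D². Solving for V: V = ΔP·D²/(32μL) = 97.5·(0.0181)²/(32·0.00115·12.2) = 0.07115 m/s.
Check: Re = ρVD/μ = 1030·0.07115·0.0181/0.00115 = 1153 < 2300, so the laminar assumption holds.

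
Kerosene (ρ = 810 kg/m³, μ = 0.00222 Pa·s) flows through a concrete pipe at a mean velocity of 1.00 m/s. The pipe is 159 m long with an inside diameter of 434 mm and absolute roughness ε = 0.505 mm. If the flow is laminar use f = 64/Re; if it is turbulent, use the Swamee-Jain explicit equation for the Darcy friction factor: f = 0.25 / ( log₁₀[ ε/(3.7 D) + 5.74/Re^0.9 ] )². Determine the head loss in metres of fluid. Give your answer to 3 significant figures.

h_f ≈ 0.413 m

Reynolds number Re = ρVD/μ = 810 · 1 · 0.434 / 0.00222 = 1.584e+05.
Re > 4000 → turbulent. Relative roughness ε/D = 0.000505/0.434 = 0.00116. Swamee-Jain: f = 0.25/(log₁₀[0.00116/3.7 + 5.74/1.584e+05^0.9])² = 0.25/(log₁₀[0.000314 + 0.00012])² = 0.25/(-3.362)² = 0.02212.
Darcy-Weisbach: ΔP = f(L/D)(ρV²/2) = 0.02212·(159/0.434)·(810·1²/2) = 0.02212·366.4·405 = 3282 Pa.
Head loss h_f = ΔP/(ρg) = 3282/(810·9.81) = 0.413 m.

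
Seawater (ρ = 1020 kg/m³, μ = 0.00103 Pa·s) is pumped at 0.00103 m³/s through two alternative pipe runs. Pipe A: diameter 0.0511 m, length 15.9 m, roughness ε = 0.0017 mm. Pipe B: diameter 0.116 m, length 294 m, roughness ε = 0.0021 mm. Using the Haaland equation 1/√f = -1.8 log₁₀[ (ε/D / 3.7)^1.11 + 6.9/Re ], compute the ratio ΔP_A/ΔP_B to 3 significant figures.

Pipe A: V = Q/A = 0.00103/0.002051 = 0.5022 m/s; Re = 2.541e+04; ε/D = 3.33e-05; Haaland → f = 0.02432; ΔP_A = f(L/D)(ρV²/2) = 973.6 Pa.
Pipe B: V = Q/A = 0.00103/0.01057 = 0.09746 m/s; Re = 1.12e+04; ε/D = 1.81e-05; Haaland → f = 0.02997; ΔP_B = f(L/D)(ρV²/2) = 367.9 Pa.
ΔP_A/ΔP_B = 973.6/367.9 = 2.65.

ΔP_A/ΔP_B ≈ 2.65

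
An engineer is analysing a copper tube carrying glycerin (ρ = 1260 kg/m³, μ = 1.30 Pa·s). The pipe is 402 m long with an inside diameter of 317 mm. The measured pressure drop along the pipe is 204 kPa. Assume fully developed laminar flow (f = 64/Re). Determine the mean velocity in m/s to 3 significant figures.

V ≈ 1.23 m/s

For laminar flow, f = 64/Re with Re = ρVD/μ, so Darcy-Weisbach reduces to ΔP = 32μLV/D². Solving for V: V = ΔP·D²/(32μL) = 2.04e+05·(0.317)²/(32·1.3·402) = 1.226 m/s.
Check: Re = ρVD/μ = 1260·1.226·0.317/1.3 = 376.6 < 2300, so the laminar assumption holds.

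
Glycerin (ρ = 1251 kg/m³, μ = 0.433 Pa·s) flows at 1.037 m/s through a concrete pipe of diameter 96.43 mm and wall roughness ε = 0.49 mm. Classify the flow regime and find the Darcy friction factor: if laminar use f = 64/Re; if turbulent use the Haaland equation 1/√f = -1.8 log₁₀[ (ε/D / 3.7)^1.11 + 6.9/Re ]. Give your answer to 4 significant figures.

f ≈ 0.2215

Re = ρVD/μ = 1251·1.037·0.09643/0.433 = 288.9.
Re < 2300 → laminar, so f = 64/Re = 0.2215 (roughness is irrelevant in laminar flow).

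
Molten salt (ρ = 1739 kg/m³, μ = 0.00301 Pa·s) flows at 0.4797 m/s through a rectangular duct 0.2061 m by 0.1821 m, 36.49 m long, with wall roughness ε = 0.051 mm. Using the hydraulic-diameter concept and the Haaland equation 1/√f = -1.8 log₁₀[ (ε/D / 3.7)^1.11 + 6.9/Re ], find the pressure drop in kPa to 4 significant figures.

ΔP ≈ 0.8014 kPa

Hydraulic diameter D_h = 4A/P = 4·(0.2061·0.1821)/(2·(0.2061+0.1821)) = 0.1501/0.7764 = 0.1934 m.
Re = ρVD_h/μ = 1739·0.4797·0.1934/0.00301 = 5.359e+04.
ε/D_h = 5.1e-05/0.1934 = 0.000264; Haaland gives 1/√f = -1.8 log₁₀[2.49e-05+0.000129] = 6.864, so f = 0.02122.
ΔP = f(L/D_h)(ρV²/2) = 0.02122·36.49/0.1934·200.1 = 801.4 Pa.
ΔP = 0.8014 kPa.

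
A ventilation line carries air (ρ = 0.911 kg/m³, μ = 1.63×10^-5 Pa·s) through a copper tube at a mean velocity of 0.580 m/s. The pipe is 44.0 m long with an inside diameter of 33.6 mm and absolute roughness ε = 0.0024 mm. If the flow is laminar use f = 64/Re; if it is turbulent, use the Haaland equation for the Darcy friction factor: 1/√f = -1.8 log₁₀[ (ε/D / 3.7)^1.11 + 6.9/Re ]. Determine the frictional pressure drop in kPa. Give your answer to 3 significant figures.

Reynolds number Re = ρVD/μ = 0.911 · 0.58 · 0.0336 / 1.63e-05 = 1089.
Re < 2300 → laminar flow, so f = 64/Re = 64/1089 = 0.05876 (the turbulent correlation is not needed).
Darcy-Weisbach: ΔP = f(L/D)(ρV²/2) = 0.05876·(44/0.0336)·(0.911·0.58²/2) = 0.05876·1310·0.1532 = 11.79 Pa.
ΔP = 11.79 Pa = 0.0118 kPa.

ΔP ≈ 0.0118 kPa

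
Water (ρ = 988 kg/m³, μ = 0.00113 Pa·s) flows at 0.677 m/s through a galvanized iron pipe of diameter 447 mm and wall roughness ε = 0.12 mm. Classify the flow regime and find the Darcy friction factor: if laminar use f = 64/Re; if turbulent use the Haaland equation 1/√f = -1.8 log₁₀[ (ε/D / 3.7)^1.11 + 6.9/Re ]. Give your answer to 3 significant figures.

f ≈ 0.0168

Re = ρVD/μ = 988·0.677·0.447/0.00113 = 2.646e+05.
Re > 4000 → turbulent. ε/D = 0.00012/0.447 = 0.000268; Haaland: 1/√f = -1.8 log₁₀[2.54e-05 + 2.61e-05] = 7.719, so f = 0.01678.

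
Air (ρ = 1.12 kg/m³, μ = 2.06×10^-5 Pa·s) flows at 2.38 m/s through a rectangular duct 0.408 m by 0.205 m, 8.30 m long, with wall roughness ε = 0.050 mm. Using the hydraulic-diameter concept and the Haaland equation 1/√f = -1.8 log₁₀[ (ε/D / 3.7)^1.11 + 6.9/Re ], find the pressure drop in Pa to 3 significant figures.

Hydraulic diameter D_h = 4A/P = 4·(0.408·0.205)/(2·(0.408+0.205)) = 0.3346/1.226 = 0.2729 m.
Re = ρVD_h/μ = 1.12·2.38·0.2729/2.06e-05 = 3.531e+04.
ε/D_h = 5e-05/0.2729 = 0.000183; Haaland gives 1/√f = -1.8 log₁₀[1.66e-05+0.000195] = 6.612, so f = 0.02287.
ΔP = f(L/D_h)(ρV²/2) = 0.02287·8.3/0.2729·3.172 = 2.207 Pa.

ΔP ≈ 2.21 Pa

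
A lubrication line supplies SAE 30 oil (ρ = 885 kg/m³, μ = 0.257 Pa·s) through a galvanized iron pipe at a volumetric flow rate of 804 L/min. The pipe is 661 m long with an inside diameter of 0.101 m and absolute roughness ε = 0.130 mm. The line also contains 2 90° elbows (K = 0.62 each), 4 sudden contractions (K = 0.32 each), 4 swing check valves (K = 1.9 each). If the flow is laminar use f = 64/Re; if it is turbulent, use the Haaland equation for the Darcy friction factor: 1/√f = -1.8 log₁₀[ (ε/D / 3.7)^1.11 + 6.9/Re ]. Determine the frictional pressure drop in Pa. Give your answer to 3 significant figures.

ΔP ≈ 904000 Pa

Q = 804 L/min = 804/60000 = 0.0134 m³/s.
Cross-sectional area A = πD²/4 = π(0.101)²/4 = 0.008012 m²; mean velocity V = Q/A = 0.0134/0.008012 = 1.673 m/s.
Reynolds number Re = ρVD/μ = 885 · 1.673 · 0.101 / 0.257 = 581.7.
Re < 2300 → laminar flow, so f = 64/Re = 64/581.7 = 0.11 (the turbulent correlation is not needed).
Total minor-loss coefficient ΣK = 2·0.62 + 4·0.32 + 4·1.9 = 10.1.
ΔP = [f·L/D + ΣK]·(ρV²/2) = [0.11·661/0.101 + 10.1]·(885·1.673²/2) = [720 + 10.1]·1238 = 9.038e+05 Pa.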